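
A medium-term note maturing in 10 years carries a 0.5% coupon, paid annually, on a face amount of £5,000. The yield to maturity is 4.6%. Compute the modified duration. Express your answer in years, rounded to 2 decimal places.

Periodic yield y = 0.046. First find Macaulay duration:
  t   CF        PV=CF/(1+0.046)^t    t·PV
  1        25.00        23.9006        23.9006
  2        25.00        22.8495        45.6990
  3        25.00        21.8446        65.5339
  4        25.00        20.8840        83.5359
  5        25.00        19.9656        99.8278
  6        25.00        19.0875       114.5252
  7        25.00        18.2481       127.7369
  8        25.00        17.4456       139.5650
  9        25.00        16.6784       150.1058
  10    5,025.00     3,204.9350    32,049.3496
  Σ                  3,385.8389    32,899.7797
P = 3,385.8389; Macaulay duration = 32,899.7797 / 3,385.8389 = 9.71688 years.
Modified duration = D_Mac / (1 + y) = 9.71688 / 1.046 = 9.28956 years.

9.29 years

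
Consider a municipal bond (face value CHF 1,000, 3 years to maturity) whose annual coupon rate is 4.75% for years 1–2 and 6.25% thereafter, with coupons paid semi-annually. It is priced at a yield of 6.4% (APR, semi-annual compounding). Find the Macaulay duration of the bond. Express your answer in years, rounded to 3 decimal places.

2.826 years

Periodic yield y = 0.032. Discount each cash flow and weight by its period:
  t   CF        PV=CF/(1+0.032)^t    t·PV
  1        23.75        23.0136        23.0136
  2        23.75        22.3000        44.5999
  3        23.75        21.6085        64.8255
  4        23.75        20.9385        83.7539
  5        31.25        26.6963       133.4816
  6     1,031.25       853.6617     5,121.9700
  Σ                    968.2185     5,471.6445
Price P = Σ PV = 968.2185.
Macaulay duration = Σ(t·PV) / P = 5,471.6445 / 968.2185 = 5.65125 half-year periods.
In years: 5.65125 / 2 = 2.82562 years.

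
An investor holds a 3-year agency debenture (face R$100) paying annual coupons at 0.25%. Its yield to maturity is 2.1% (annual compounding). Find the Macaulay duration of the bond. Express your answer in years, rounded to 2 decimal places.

Periodic yield y = 0.021. Discount each cash flow and weight by its year:
  t   CF        PV=CF/(1+0.021)^t    t·PV
  1         0.25         0.2449         0.2449
  2         0.25         0.2398         0.4796
  3       100.25        94.1905       282.5715
  Σ                     94.6752       283.2960
Price P = Σ PV = 94.6752.
Macaulay duration = Σ(t·PV) / P = 283.2960 / 94.6752 = 2.99229 years.

2.99 years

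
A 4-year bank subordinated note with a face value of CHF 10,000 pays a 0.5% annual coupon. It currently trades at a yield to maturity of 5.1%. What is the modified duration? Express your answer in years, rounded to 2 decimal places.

Periodic yield y = 0.051. First find Macaulay duration:
  t   CF        PV=CF/(1+0.051)^t    t·PV
  1        50.00        47.5737        47.5737
  2        50.00        45.2652        90.5304
  3        50.00        43.0687       129.2061
  4    10,050.00     8,236.7370    32,946.9479
  Σ                  8,372.6446    33,214.2582
P = 8,372.6446; Macaulay duration = 33,214.2582 / 8,372.6446 = 3.96700 years.
Modified duration = D_Mac / (1 + y) = 3.96700 / 1.051 = 3.77450 years.

3.77 years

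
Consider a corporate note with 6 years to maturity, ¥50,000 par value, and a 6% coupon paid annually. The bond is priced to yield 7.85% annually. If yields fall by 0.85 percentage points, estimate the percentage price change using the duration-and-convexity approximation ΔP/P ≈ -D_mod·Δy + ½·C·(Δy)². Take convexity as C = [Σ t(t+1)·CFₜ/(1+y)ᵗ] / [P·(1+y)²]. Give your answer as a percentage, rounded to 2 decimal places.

+4.18%

With y = 0.0785:
  t   CF        PV=CF/(1+0.0785)^t    t·PV        t(t+1)·PV
  1     3,000.00     2,781.6412     2,781.6412       5,563.2823
  2     3,000.00     2,579.1759     5,158.3517      15,475.0552
  3     3,000.00     2,391.4473     7,174.3418      28,697.3670
  4     3,000.00     2,217.3827     8,869.5308      44,347.6542
  5     3,000.00     2,055.9877    10,279.9384      61,679.6303
  6    53,000.00    33,678.6731   202,072.0388   1,414,504.2718
  Σ                 45,704.3078   236,335.8427   1,570,267.2609
P = 45,704.3078; D_Mac = 5.17098 yrs; D_mod = 4.79460 yrs; C = 29.53766.
Duration effect: -4.79460 × (-0.0085) = +0.040754
Convexity effect: 0.5 × 29.53766 × (-0.0085)² = +0.0010670
ΔP/P ≈ +0.040754 + 0.0010670 = +0.041821 = +4.1821%.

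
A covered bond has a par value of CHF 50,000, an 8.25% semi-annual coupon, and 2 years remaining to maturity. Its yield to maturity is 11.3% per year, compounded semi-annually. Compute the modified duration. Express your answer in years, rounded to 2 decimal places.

Periodic yield y = 0.0565. First find Macaulay duration:
  t   CF        PV=CF/(1+0.0565)^t    t·PV
  1     2,062.50     1,952.2007     1,952.2007
  2     2,062.50     1,847.8000     3,695.5999
  3     2,062.50     1,748.9825     5,246.9474
  4    52,062.50    41,787.5600   167,150.2400
  Σ                 47,336.5431   178,044.9880
P = 47,336.5431; Macaulay duration = 178,044.9880 / 47,336.5431 = 3.76126 half-year periods = 1.88063 years.
Modified duration = D_Mac / (1 + y) = 1.88063 / 1.0565 = 1.78006 years.

1.78 years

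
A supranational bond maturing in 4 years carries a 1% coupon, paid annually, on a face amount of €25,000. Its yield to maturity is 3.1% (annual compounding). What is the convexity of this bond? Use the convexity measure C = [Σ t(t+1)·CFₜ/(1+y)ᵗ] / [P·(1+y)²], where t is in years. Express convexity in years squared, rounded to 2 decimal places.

18.43

With y = 0.031:
  t   CF        PV=CF/(1+0.031)^t    t·PV        t(t+1)·PV
  1       250.00       242.4830       242.4830         484.9661
  2       250.00       235.1921       470.3841       1,411.1524
  3       250.00       228.1203       684.3610       2,737.4441
  4    25,250.00    22,347.3855    89,389.5421     446,947.7106
  Σ                 23,053.1810    90,786.7703     451,581.2731
P = 23,053.1810.
Convexity = Σ t(t+1)·PV / [P·(1+y)²] = 451,581.2731 / (23,053.1810 × 1.062961) = 18.42840.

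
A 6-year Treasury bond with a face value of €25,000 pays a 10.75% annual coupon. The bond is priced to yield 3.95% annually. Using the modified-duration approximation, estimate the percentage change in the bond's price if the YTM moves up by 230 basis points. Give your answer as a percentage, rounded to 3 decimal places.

Periodic yield y = 0.0395. Modified duration first:
  t   CF        PV=CF/(1+0.0395)^t    t·PV
  1     2,687.50     2,585.3776     2,585.3776
  2     2,687.50     2,487.1357     4,974.2714
  3     2,687.50     2,392.6270     7,177.8809
  4     2,687.50     2,301.7094     9,206.8377
  5     2,687.50     2,214.2467    11,071.2335
  6    27,687.50    21,945.0605   131,670.3627
  Σ                 33,926.1569   166,685.9638
P = 33,926.1569; D_Mac = 4.91320 yrs; D_mod = 4.91320/(1+0.0395) = 4.72650 yrs.
ΔP/P ≈ -D_mod · Δy = -4.72650 × (+0.023) = -0.108710 = -10.8710%.

-10.871%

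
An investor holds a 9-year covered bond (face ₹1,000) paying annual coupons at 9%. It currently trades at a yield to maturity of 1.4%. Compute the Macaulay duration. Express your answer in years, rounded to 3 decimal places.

Periodic yield y = 0.014. Discount each cash flow and weight by its year:
  t   CF        PV=CF/(1+0.014)^t    t·PV
  1        90.00        88.7574        88.7574
  2        90.00        87.5319       175.0639
  3        90.00        86.3234       258.9703
  4        90.00        85.1316       340.5263
  5        90.00        83.9562       419.7810
  6        90.00        82.7970       496.7822
  7        90.00        81.6539       571.5772
  8        90.00        80.5265       644.2121
  9     1,090.00       961.8003     8,656.2026
  Σ                  1,638.4782    11,651.8729
Price P = Σ PV = 1,638.4782.
Macaulay duration = Σ(t·PV) / P = 11,651.8729 / 1,638.4782 = 7.11140 years.

7.111 years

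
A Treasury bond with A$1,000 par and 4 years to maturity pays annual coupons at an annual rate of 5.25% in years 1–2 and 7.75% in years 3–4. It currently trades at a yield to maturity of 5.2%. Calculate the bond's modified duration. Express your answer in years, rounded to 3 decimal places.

3.519 years

Periodic yield y = 0.052. First find Macaulay duration:
  t   CF        PV=CF/(1+0.052)^t    t·PV
  1        52.50        49.9049        49.9049
  2        52.50        47.4382        94.8763
  3        77.50        66.5663       199.6989
  4     1,077.50       879.7400     3,518.9598
  Σ                  1,043.6494     3,863.4400
P = 1,043.6494; Macaulay duration = 3,863.4400 / 1,043.6494 = 3.70186 years.
Modified duration = D_Mac / (1 + y) = 3.70186 / 1.052 = 3.51887 years.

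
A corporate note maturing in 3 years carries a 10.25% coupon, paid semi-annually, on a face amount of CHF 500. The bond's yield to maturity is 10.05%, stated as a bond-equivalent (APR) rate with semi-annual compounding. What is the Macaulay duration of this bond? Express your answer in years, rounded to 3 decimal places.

Periodic yield y = 0.05025. Discount each cash flow and weight by its period:
  t   CF        PV=CF/(1+0.05025)^t    t·PV
  1       25.625        24.3990        24.3990
  2       25.625        23.2316        46.4631
  3       25.625        22.1200        66.3601
  4       25.625        21.0617        84.2467
  5       25.625        20.0540       100.2699
  6      525.625       391.6696     2,350.0176
  Σ                    502.5358     2,671.7564
Price P = Σ PV = 502.5358.
Macaulay duration = Σ(t·PV) / P = 2,671.7564 / 502.5358 = 5.31655 half-year periods.
In years: 5.31655 / 2 = 2.65827 years.

2.658 years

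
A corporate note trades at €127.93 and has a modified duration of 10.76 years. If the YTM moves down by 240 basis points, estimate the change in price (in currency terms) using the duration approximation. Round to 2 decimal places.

Duration approximation: ΔP/P ≈ -D_mod · Δy = -10.76 × (-0.024) = +0.258240.
ΔP ≈ 127.93 × (+0.258240) = +33.0366432.

+€33.04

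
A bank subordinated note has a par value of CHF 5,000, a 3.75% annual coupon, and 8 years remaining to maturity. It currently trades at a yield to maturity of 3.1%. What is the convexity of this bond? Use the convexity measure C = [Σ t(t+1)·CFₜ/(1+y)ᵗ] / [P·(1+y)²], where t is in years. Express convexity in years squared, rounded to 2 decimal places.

With y = 0.031:
  t   CF        PV=CF/(1+0.031)^t    t·PV        t(t+1)·PV
  1       187.50       181.8623       181.8623         363.7245
  2       187.50       176.3941       352.7881       1,058.3643
  3       187.50       171.0903       513.2708       2,053.0831
  4       187.50       165.9459       663.7837       3,318.9186
  5       187.50       160.9563       804.7814       4,828.6886
  6       187.50       156.1167       936.7000       6,556.9002
  7       187.50       151.4226     1,059.9580       8,479.6640
  8     5,187.50     4,063.3926    32,507.1410     292,564.2686
  Σ                  5,227.1807    37,020.2853     319,223.6119
P = 5,227.1807.
Convexity = Σ t(t+1)·PV / [P·(1+y)²] = 319,223.6119 / (5,227.1807 × 1.062961) = 57.45266.

57.45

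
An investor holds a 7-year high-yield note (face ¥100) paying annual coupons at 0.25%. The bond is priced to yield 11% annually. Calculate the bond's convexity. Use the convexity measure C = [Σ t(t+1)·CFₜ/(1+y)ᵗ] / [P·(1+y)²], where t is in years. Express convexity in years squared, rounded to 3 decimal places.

44.760

With y = 0.11:
  t   CF        PV=CF/(1+0.11)^t    t·PV        t(t+1)·PV
  1         0.25         0.2252         0.2252           0.4505
  2         0.25         0.2029         0.4058           1.2174
  3         0.25         0.1828         0.5484           2.1936
  4         0.25         0.1647         0.6587           3.2937
  5         0.25         0.1484         0.7418           4.4509
  6         0.25         0.1337         0.8020           5.6137
  7       100.25        48.2863       338.0038       2,704.0303
  Σ                     49.3439       341.3857       2,721.2500
P = 49.3439.
Convexity = Σ t(t+1)·PV / [P·(1+y)²] = 2,721.2500 / (49.3439 × 1.232100) = 44.75990.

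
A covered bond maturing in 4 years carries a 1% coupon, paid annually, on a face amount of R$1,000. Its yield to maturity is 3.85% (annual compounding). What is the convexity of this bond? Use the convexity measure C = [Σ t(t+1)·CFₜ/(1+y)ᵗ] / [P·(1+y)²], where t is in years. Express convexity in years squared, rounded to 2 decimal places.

With y = 0.0385:
  t   CF        PV=CF/(1+0.0385)^t    t·PV        t(t+1)·PV
  1        10.00         9.6293         9.6293          19.2585
  2        10.00         9.2723        18.5446          55.6337
  3        10.00         8.9285        26.7856         107.1425
  4     1,010.00       868.3511     3,473.4045      17,367.0225
  Σ                    896.1812     3,528.3640      17,549.0572
P = 896.1812.
Convexity = Σ t(t+1)·PV / [P·(1+y)²] = 17,549.0572 / (896.1812 × 1.078482) = 18.15704.

18.16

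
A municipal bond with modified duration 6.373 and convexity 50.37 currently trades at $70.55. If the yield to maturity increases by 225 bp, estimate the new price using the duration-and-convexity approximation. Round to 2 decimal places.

$61.33

Duration effect: -D_mod·Δy = -6.373 × (+0.0225) = -0.1433925
Convexity effect: ½·C·(Δy)² = 0.5 × 50.37 × (0.0225)² = +0.01274990625
ΔP/P ≈ -0.1433925 + 0.01274990625 = -0.13064259375
New price ≈ 70.55 × (1 - 0.13064259375) = 61.3331650109375.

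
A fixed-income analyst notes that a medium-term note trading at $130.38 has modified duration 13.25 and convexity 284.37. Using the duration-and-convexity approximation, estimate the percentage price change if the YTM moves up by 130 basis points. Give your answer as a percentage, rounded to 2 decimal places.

Duration effect: -D_mod·Δy = -13.25 × (+0.013) = -0.172250
Convexity effect: ½·C·(Δy)² = 0.5 × 284.37 × (0.013)² = +0.024029265
ΔP/P ≈ -0.172250 + 0.024029265 = -0.148220735
= -14.8220735%.

-14.82%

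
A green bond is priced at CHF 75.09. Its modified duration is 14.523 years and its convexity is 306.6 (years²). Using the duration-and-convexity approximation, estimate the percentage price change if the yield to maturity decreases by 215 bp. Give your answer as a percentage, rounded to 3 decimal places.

Duration effect: -D_mod·Δy = -14.523 × (-0.0215) = +0.3122445
Convexity effect: ½·C·(Δy)² = 0.5 × 306.6 × (-0.0215)² = +0.070862925
ΔP/P ≈ +0.3122445 + 0.070862925 = +0.383107425
= +38.3107425%.

+38.311%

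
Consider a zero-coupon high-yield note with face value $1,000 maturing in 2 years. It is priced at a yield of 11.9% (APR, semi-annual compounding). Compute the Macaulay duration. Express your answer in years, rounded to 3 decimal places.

A zero-coupon bond has a single cash flow at maturity, so its Macaulay duration equals its maturity: 2 years.
(Equivalently: 4 semi-annual periods ÷ 2 = 2 years.)

2.000 years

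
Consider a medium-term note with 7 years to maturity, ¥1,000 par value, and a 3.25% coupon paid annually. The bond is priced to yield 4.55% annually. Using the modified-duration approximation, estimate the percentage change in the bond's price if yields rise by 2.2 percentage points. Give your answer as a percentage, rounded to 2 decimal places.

-13.35%

Periodic yield y = 0.0455. Modified duration first:
  t   CF        PV=CF/(1+0.0455)^t    t·PV
  1        32.50        31.0856        31.0856
  2        32.50        29.7328        59.4655
  3        32.50        28.4388        85.3164
  4        32.50        27.2011       108.8046
  5        32.50        26.0174       130.0868
  6        32.50        24.8851       149.3105
  7     1,032.50       756.1741     5,293.2187
  Σ                    923.5349     5,857.2881
P = 923.5349; D_Mac = 6.34225 yrs; D_mod = 6.34225/(1+0.0455) = 6.06624 yrs.
ΔP/P ≈ -D_mod · Δy = -6.06624 × (+0.022) = -0.133457 = -13.3457%.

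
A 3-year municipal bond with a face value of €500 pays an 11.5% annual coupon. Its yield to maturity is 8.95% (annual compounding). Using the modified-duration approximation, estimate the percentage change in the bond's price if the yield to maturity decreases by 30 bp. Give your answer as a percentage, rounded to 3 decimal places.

Periodic yield y = 0.0895. Modified duration first:
  t   CF        PV=CF/(1+0.0895)^t    t·PV
  1        57.50        52.7765        52.7765
  2        57.50        48.4410        96.8821
  3       557.50       431.0853     1,293.2558
  Σ                    532.3028     1,442.9143
P = 532.3028; D_Mac = 2.71070 yrs; D_mod = 2.71070/(1+0.0895) = 2.48802 yrs.
ΔP/P ≈ -D_mod · Δy = -2.48802 × (-0.003) = +0.007464 = +0.7464%.

+0.746%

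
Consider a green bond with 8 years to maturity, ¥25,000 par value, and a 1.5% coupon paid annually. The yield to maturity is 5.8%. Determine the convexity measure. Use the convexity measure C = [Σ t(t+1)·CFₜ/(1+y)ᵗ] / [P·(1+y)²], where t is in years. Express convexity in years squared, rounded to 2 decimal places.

With y = 0.058:
  t   CF        PV=CF/(1+0.058)^t    t·PV        t(t+1)·PV
  1       375.00       354.4423       354.4423         708.8847
  2       375.00       335.0117       670.0233       2,010.0700
  3       375.00       316.6462       949.9386       3,799.7543
  4       375.00       299.2875     1,197.1501       5,985.7503
  5       375.00       282.8804     1,414.4022       8,486.4134
  6       375.00       267.3728     1,604.2369      11,229.6586
  7       375.00       252.7153     1,769.0073      14,152.0587
  8    25,375.00    16,162.9530   129,303.6238   1,163,732.6141
  Σ                 18,271.3093   137,262.8246   1,210,105.2039
P = 18,271.3093.
Convexity = Σ t(t+1)·PV / [P·(1+y)²] = 1,210,105.2039 / (18,271.3093 × 1.119364) = 59.16735.

59.17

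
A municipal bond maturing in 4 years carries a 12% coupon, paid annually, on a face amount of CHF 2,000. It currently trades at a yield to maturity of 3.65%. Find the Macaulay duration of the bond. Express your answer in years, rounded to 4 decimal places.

3.4803 years

Periodic yield y = 0.0365. Discount each cash flow and weight by its year:
  t   CF        PV=CF/(1+0.0365)^t    t·PV
  1       240.00       231.5485       231.5485
  2       240.00       223.3946       446.7892
  3       240.00       215.5278       646.5834
  4     2,240.00     1,940.7554     7,763.0214
  Σ                  2,611.2262     9,087.9425
Price P = Σ PV = 2,611.2262.
Macaulay duration = Σ(t·PV) / P = 9,087.9425 / 2,611.2262 = 3.48034 years.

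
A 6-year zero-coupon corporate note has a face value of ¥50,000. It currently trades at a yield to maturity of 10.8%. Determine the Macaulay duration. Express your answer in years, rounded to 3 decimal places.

6.000 years

A zero-coupon bond has a single cash flow at maturity, so its Macaulay duration equals its maturity: 6 years.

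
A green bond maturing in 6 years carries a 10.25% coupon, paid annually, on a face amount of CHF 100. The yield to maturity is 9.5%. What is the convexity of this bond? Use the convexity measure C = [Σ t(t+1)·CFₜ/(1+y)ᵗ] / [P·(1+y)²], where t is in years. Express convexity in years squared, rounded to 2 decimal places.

With y = 0.095:
  t   CF        PV=CF/(1+0.095)^t    t·PV        t(t+1)·PV
  1        10.25         9.3607         9.3607          18.7215
  2        10.25         8.5486        17.0972          51.2917
  3        10.25         7.8070        23.4209          93.6834
  4        10.25         7.1296        28.5185         142.5927
  5        10.25         6.5111        32.5554         195.3325
  6       110.25        63.9579       383.7471       2,686.2299
  Σ                    103.3149       494.6999       3,187.8517
P = 103.3149.
Convexity = Σ t(t+1)·PV / [P·(1+y)²] = 3,187.8517 / (103.3149 × 1.199025) = 25.73398.

25.73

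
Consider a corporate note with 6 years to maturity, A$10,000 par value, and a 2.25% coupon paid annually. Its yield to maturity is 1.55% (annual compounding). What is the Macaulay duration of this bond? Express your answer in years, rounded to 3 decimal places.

5.687 years

Periodic yield y = 0.0155. Discount each cash flow and weight by its year:
  t   CF        PV=CF/(1+0.0155)^t    t·PV
  1       225.00       221.5657       221.5657
  2       225.00       218.1839       436.3678
  3       225.00       214.8536       644.5609
  4       225.00       211.5742       846.2970
  5       225.00       208.3449     1,041.7245
  6    10,225.00     9,323.6025    55,941.6151
  Σ                 10,398.1249    59,132.1310
Price P = Σ PV = 10,398.1249.
Macaulay duration = Σ(t·PV) / P = 59,132.1310 / 10,398.1249 = 5.68681 years.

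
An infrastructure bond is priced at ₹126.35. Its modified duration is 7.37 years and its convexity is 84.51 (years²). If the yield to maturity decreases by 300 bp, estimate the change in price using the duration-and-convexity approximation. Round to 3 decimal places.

+₹32.741

Duration effect: -D_mod·Δy = -7.37 × (-0.03) = +0.221100
Convexity effect: ½·C·(Δy)² = 0.5 × 84.51 × (-0.03)² = +0.0380295
ΔP/P ≈ +0.221100 + 0.0380295 = +0.2591295
ΔP ≈ 126.35 × (+0.2591295) = +32.741012325.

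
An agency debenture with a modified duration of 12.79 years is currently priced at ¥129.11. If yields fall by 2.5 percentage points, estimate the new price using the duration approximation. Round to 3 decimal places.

¥170.393

Duration approximation: ΔP/P ≈ -D_mod · Δy = -12.79 × (-0.025) = +0.319750.
New price ≈ 129.11 × (1 + 0.319750) = 170.3929225.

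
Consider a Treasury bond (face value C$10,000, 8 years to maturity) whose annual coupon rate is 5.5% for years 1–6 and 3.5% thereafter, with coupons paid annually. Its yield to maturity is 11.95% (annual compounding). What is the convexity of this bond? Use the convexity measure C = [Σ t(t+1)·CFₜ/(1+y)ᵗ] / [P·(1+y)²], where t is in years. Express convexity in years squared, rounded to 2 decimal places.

41.88

With y = 0.1195:
  t   CF        PV=CF/(1+0.1195)^t    t·PV        t(t+1)·PV
  1       550.00       491.2908       491.2908         982.5815
  2       550.00       438.8484       877.6967       2,633.0902
  3       550.00       392.0039     1,176.0117       4,704.0469
  4       550.00       350.1598     1,400.6392       7,003.1962
  5       550.00       312.7823     1,563.9116       9,383.4697
  6       550.00       279.3947     1,676.3680      11,734.5757
  7       350.00       158.8179     1,111.7251       8,893.8006
  8    10,350.00     4,195.1507    33,561.2056     302,050.8505
  Σ                  6,618.4484    41,858.8487     347,385.6113
P = 6,618.4484.
Convexity = Σ t(t+1)·PV / [P·(1+y)²] = 347,385.6113 / (6,618.4484 × 1.253280) = 41.88007.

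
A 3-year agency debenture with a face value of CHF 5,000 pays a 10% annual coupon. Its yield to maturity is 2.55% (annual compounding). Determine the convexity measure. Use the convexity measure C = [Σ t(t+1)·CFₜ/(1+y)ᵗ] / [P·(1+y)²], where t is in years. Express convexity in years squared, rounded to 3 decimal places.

With y = 0.0255:
  t   CF        PV=CF/(1+0.0255)^t    t·PV        t(t+1)·PV
  1       500.00       487.5670       487.5670         975.1341
  2       500.00       475.4432       950.8865       2,852.6594
  3     5,500.00     5,099.8300    15,299.4899      61,197.9594
  Σ                  6,062.8402    16,737.9434      65,025.7529
P = 6,062.8402.
Convexity = Σ t(t+1)·PV / [P·(1+y)²] = 65,025.7529 / (6,062.8402 × 1.051650) = 10.19854.

10.199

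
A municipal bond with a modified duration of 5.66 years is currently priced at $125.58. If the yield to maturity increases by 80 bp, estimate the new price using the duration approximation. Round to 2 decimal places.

Duration approximation: ΔP/P ≈ -D_mod · Δy = -5.66 × (+0.008) = -0.045280.
New price ≈ 125.58 × (1 - 0.045280) = 119.8937376.

$119.89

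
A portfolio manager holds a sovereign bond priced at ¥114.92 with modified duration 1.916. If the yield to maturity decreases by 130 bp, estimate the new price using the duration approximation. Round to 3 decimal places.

¥117.782

Duration approximation: ΔP/P ≈ -D_mod · Δy = -1.916 × (-0.013) = +0.024908.
New price ≈ 114.92 × (1 + 0.024908) = 117.78242736.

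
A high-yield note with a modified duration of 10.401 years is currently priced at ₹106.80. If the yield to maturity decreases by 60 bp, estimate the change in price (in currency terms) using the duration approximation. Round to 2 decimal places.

Duration approximation: ΔP/P ≈ -D_mod · Δy = -10.401 × (-0.006) = +0.062406.
ΔP ≈ 106.80 × (+0.062406) = +6.6649608.

+₹6.66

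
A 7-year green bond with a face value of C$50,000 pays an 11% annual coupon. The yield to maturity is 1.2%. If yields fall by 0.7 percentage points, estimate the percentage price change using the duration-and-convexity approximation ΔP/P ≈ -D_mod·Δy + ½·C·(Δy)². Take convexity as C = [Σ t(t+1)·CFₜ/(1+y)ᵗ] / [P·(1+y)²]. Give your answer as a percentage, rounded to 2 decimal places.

With y = 0.012:
  t   CF        PV=CF/(1+0.012)^t    t·PV        t(t+1)·PV
  1     5,500.00     5,434.7826     5,434.7826      10,869.5652
  2     5,500.00     5,370.3385    10,740.6771      32,222.0313
  3     5,500.00     5,306.6586    15,919.9759      63,679.9037
  4     5,500.00     5,243.7338    20,974.9353     104,874.6767
  5     5,500.00     5,181.5552    25,907.7759     155,446.6552
  6     5,500.00     5,120.1138    30,720.6829     215,044.7800
  7    55,500.00    51,053.9555   357,377.6886   2,859,021.5086
  Σ                 82,711.1381   467,076.5183   3,441,159.1208
P = 82,711.1381; D_Mac = 5.64708 yrs; D_mod = 5.58012 yrs; C = 40.62372.
Duration effect: -5.58012 × (-0.007) = +0.039061
Convexity effect: 0.5 × 40.62372 × (-0.007)² = +0.0009953
ΔP/P ≈ +0.039061 + 0.0009953 = +0.040056 = +4.0056%.

+4.01%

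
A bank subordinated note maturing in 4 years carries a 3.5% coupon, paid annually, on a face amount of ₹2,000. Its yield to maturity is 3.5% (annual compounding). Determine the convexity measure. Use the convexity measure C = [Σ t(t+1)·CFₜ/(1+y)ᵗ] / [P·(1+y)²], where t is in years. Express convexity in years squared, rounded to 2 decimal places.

17.44

With y = 0.035:
  t   CF        PV=CF/(1+0.035)^t    t·PV        t(t+1)·PV
  1        70.00        67.6329        67.6329         135.2657
  2        70.00        65.3457       130.6915         392.0745
  3        70.00        63.1360       189.4080         757.6319
  4     2,070.00     1,803.8854     7,215.5416      36,077.7082
  Σ                  2,000.0000     7,603.2740      37,362.6803
P = 2,000.0000.
Convexity = Σ t(t+1)·PV / [P·(1+y)²] = 37,362.6803 / (2,000.0000 × 1.071225) = 17.43923.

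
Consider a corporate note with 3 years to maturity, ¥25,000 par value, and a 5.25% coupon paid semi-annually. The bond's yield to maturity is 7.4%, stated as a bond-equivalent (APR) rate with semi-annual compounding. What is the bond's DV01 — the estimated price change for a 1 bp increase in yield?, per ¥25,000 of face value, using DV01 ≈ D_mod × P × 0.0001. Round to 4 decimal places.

Periodic yield y = 0.037.
  t   CF        PV=CF/(1+0.037)^t    t·PV
  1       656.25       632.8351       632.8351
  2       656.25       610.2556     1,220.5113
  3       656.25       588.4818     1,765.4454
  4       656.25       567.4849     2,269.9395
  5       656.25       547.2371     2,736.1855
  6    25,656.25    20,631.0172   123,786.1030
  Σ                 23,577.3117   132,411.0199
P = 23,577.3117; D_Mac = 5.61604 half-year periods = 2.80802 yrs; D_mod = 2.70783 yrs.
DV01 ≈ 2.70783 × 23,577.3117 × 0.0001 = 6.384331.

¥6.3843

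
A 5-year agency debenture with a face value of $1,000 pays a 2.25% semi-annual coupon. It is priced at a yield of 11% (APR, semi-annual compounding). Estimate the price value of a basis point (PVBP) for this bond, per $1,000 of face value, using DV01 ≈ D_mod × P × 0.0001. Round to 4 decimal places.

$0.2978

Periodic yield y = 0.055.
  t   CF        PV=CF/(1+0.055)^t    t·PV
  1        11.25        10.6635        10.6635
  2        11.25        10.1076        20.2152
  3        11.25         9.5807        28.7420
  4        11.25         9.0812        36.3248
  5        11.25         8.6078        43.0388
  6        11.25         8.1590        48.9541
  7        11.25         7.7337        54.1356
  8        11.25         7.3305        58.6439
  9        11.25         6.9483        62.5350
  10    1,011.25       592.0167     5,920.1667
  Σ                    670.2289     6,283.4195
P = 670.2289; D_Mac = 9.37504 half-year periods = 4.68752 yrs; D_mod = 4.44314 yrs.
DV01 ≈ 4.44314 × 670.2289 × 0.0001 = 0.297792.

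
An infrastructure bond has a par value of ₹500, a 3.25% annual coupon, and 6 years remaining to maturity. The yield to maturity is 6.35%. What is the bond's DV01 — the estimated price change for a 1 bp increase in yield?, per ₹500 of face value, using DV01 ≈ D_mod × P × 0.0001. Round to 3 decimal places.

Periodic yield y = 0.0635.
  t   CF        PV=CF/(1+0.0635)^t    t·PV
  1        16.25        15.2797        15.2797
  2        16.25        14.3674        28.7348
  3        16.25        13.5095        40.5286
  4        16.25        12.7029        50.8117
  5        16.25        11.9444        59.7222
  6       516.25       356.8084     2,140.8505
  Σ                    424.6125     2,335.9276
P = 424.6125; D_Mac = 5.50132 yrs; D_mod = 5.17284 yrs.
DV01 ≈ 5.17284 × 424.6125 × 0.0001 = 0.219645.

₹0.220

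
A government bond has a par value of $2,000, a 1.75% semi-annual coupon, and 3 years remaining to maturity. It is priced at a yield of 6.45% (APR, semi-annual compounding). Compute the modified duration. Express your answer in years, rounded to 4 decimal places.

Periodic yield y = 0.03225. First find Macaulay duration:
  t   CF        PV=CF/(1+0.03225)^t    t·PV
  1        17.50        16.9533        16.9533
  2        17.50        16.4236        32.8472
  3        17.50        15.9105        47.7315
  4        17.50        15.4134        61.6536
  5        17.50        14.9318        74.6592
  6     2,017.50     1,667.6473    10,005.8836
  Σ                  1,747.2798    10,239.7283
P = 1,747.2798; Macaulay duration = 10,239.7283 / 1,747.2798 = 5.86038 half-year periods = 2.93019 years.
Modified duration = D_Mac / (1 + y) = 2.93019 / 1.03225 = 2.83864 years.

2.8386 years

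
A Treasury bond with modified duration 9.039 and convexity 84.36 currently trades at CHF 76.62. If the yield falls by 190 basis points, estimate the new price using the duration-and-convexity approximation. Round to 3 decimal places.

Duration effect: -D_mod·Δy = -9.039 × (-0.019) = +0.171741
Convexity effect: ½·C·(Δy)² = 0.5 × 84.36 × (-0.019)² = +0.01522698
ΔP/P ≈ +0.171741 + 0.01522698 = +0.18696798
New price ≈ 76.62 × (1 + 0.18696798) = 90.9454866276.

CHF 90.945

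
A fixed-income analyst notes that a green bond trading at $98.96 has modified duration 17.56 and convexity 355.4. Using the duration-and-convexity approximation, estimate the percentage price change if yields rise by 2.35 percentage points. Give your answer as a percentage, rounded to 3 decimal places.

-31.453%

Duration effect: -D_mod·Δy = -17.56 × (+0.0235) = -0.412660
Convexity effect: ½·C·(Δy)² = 0.5 × 355.4 × (0.0235)² = +0.098134825
ΔP/P ≈ -0.412660 + 0.098134825 = -0.314525175
= -31.4525175%.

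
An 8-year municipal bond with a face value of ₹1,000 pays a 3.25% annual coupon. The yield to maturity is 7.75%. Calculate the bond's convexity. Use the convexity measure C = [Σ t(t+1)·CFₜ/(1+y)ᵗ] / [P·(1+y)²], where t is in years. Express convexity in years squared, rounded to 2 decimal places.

With y = 0.0775:
  t   CF        PV=CF/(1+0.0775)^t    t·PV        t(t+1)·PV
  1        32.50        30.1624        30.1624          60.3248
  2        32.50        27.9930        55.9859         167.9578
  3        32.50        25.9795        77.9386         311.7545
  4        32.50        24.1109        96.4438         482.2189
  5        32.50        22.3767       111.8837         671.3024
  6        32.50        20.7673       124.6037         872.2259
  7        32.50        19.2736       134.9151       1,079.3205
  8     1,032.50       568.2662     4,546.1296      40,915.1668
  Σ                    738.9297     5,178.0629      44,560.2717
P = 738.9297.
Convexity = Σ t(t+1)·PV / [P·(1+y)²] = 44,560.2717 / (738.9297 × 1.161006) = 51.94098.

51.94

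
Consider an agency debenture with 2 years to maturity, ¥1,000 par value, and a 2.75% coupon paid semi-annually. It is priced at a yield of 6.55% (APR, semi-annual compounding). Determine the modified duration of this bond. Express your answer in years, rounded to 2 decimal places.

1.90 years

Periodic yield y = 0.03275. First find Macaulay duration:
  t   CF        PV=CF/(1+0.03275)^t    t·PV
  1        13.75        13.3140        13.3140
  2        13.75        12.8918        25.7835
  3        13.75        12.4829        37.4488
  4     1,013.75       891.1484     3,564.5938
  Σ                    929.8371     3,641.1401
P = 929.8371; Macaulay duration = 3,641.1401 / 929.8371 = 3.91589 half-year periods = 1.95795 years.
Modified duration = D_Mac / (1 + y) = 1.95795 / 1.03275 = 1.89586 years.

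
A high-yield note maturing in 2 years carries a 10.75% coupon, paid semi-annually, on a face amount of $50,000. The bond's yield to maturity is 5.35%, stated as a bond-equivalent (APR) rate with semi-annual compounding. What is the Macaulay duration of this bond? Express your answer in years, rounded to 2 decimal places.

Periodic yield y = 0.02675. Discount each cash flow and weight by its period:
  t   CF        PV=CF/(1+0.02675)^t    t·PV
  1     2,687.50     2,617.4823     2,617.4823
  2     2,687.50     2,549.2889     5,098.5777
  3     2,687.50     2,482.8720     7,448.6161
  4    52,687.50    47,407.6847   189,630.7389
  Σ                 55,057.3280   204,795.4151
Price P = Σ PV = 55,057.3280.
Macaulay duration = Σ(t·PV) / P = 204,795.4151 / 55,057.3280 = 3.71968 half-year periods.
In years: 3.71968 / 2 = 1.85984 years.

1.86 years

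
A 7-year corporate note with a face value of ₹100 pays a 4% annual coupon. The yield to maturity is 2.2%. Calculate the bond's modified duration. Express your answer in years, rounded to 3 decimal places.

6.154 years

Periodic yield y = 0.022. First find Macaulay duration:
  t   CF        PV=CF/(1+0.022)^t    t·PV
  1         4.00         3.9139         3.9139
  2         4.00         3.8296         7.6593
  3         4.00         3.7472        11.2416
  4         4.00         3.6665        14.6662
  5         4.00         3.5876        17.9381
  6         4.00         3.5104        21.0623
  7       104.00        89.3053       625.1369
  Σ                    111.5605       701.6182
P = 111.5605; Macaulay duration = 701.6182 / 111.5605 = 6.28912 years.
Modified duration = D_Mac / (1 + y) = 6.28912 / 1.022 = 6.15374 years.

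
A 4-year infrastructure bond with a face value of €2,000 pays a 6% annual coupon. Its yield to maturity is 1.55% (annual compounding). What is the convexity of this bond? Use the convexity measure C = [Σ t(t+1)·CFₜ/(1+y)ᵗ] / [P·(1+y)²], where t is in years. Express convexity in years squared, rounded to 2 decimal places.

With y = 0.0155:
  t   CF        PV=CF/(1+0.0155)^t    t·PV        t(t+1)·PV
  1       120.00       118.1684       118.1684         236.3368
  2       120.00       116.3647       232.7295         698.1884
  3       120.00       114.5886       343.7658       1,375.0634
  4     2,120.00     1,993.4996     7,973.9983      39,869.9917
  Σ                  2,342.6213     8,668.6620      42,179.5803
P = 2,342.6213.
Convexity = Σ t(t+1)·PV / [P·(1+y)²] = 42,179.5803 / (2,342.6213 × 1.031240) = 17.45984.

17.46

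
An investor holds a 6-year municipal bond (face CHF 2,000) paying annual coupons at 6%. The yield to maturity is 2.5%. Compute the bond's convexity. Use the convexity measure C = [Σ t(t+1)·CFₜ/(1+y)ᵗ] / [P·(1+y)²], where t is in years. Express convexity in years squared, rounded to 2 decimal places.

33.67

With y = 0.025:
  t   CF        PV=CF/(1+0.025)^t    t·PV        t(t+1)·PV
  1       120.00       117.0732       117.0732         234.1463
  2       120.00       114.2177       228.4355         685.3064
  3       120.00       111.4319       334.2958       1,337.1832
  4       120.00       108.7141       434.8563       2,174.2815
  5       120.00       106.0625       530.3126       3,181.8754
  6     2,120.00     1,828.0694    10,968.4161      76,778.9129
  Σ                  2,385.5688    12,613.3894      84,391.7058
P = 2,385.5688.
Convexity = Σ t(t+1)·PV / [P·(1+y)²] = 84,391.7058 / (2,385.5688 × 1.050625) = 33.67132.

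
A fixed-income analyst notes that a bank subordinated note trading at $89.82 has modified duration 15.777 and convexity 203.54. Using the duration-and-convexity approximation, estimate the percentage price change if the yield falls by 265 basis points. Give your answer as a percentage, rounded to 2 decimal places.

+48.96%

Duration effect: -D_mod·Δy = -15.777 × (-0.0265) = +0.4180905
Convexity effect: ½·C·(Δy)² = 0.5 × 203.54 × (-0.0265)² = +0.0714679825
ΔP/P ≈ +0.4180905 + 0.0714679825 = +0.4895584825
= +48.95584825%.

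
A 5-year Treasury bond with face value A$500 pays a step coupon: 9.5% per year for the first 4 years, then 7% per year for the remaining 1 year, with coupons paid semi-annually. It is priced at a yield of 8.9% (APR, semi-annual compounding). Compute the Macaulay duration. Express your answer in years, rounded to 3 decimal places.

4.096 years

Periodic yield y = 0.0445. Discount each cash flow and weight by its period:
  t   CF        PV=CF/(1+0.0445)^t    t·PV
  1        23.75        22.7382        22.7382
  2        23.75        21.7694        43.5388
  3        23.75        20.8419        62.5258
  4        23.75        19.9540        79.8160
  5        23.75        19.1039        95.5194
  6        23.75        18.2900       109.7398
  7        23.75        17.5107       122.5752
  8        23.75        16.7647       134.1177
  9        17.50        11.8267       106.4399
  10      517.50       334.8312     3,348.3119
  Σ                    503.6306     4,125.3227
Price P = Σ PV = 503.6306.
Macaulay duration = Σ(t·PV) / P = 4,125.3227 / 503.6306 = 8.19117 half-year periods.
In years: 8.19117 / 2 = 4.09558 years.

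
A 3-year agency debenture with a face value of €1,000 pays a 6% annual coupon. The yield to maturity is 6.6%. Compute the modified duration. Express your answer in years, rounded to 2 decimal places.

Periodic yield y = 0.066. First find Macaulay duration:
  t   CF        PV=CF/(1+0.066)^t    t·PV
  1        60.00        56.2852        56.2852
  2        60.00        52.8004       105.6007
  3     1,060.00       875.0528     2,625.1584
  Σ                    984.1383     2,787.0442
P = 984.1383; Macaulay duration = 2,787.0442 / 984.1383 = 2.83196 years.
Modified duration = D_Mac / (1 + y) = 2.83196 / 1.066 = 2.65663 years.

2.66 years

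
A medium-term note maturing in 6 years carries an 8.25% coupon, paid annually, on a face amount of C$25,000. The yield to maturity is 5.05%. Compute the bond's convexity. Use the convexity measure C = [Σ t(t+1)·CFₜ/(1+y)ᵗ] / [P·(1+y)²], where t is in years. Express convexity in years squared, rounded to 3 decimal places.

With y = 0.0505:
  t   CF        PV=CF/(1+0.0505)^t    t·PV        t(t+1)·PV
  1     2,062.50     1,963.3508     1,963.3508       3,926.7016
  2     2,062.50     1,868.9679     3,737.9358      11,213.8074
  3     2,062.50     1,779.1222     5,337.3667      21,349.4668
  4     2,062.50     1,693.5957     6,774.3826      33,871.9131
  5     2,062.50     1,612.1805     8,060.9027      48,365.4161
  6    27,062.50    20,136.8518   120,821.1106     845,747.7745
  Σ                 29,054.0689   146,695.0492     964,475.0794
P = 29,054.0689.
Convexity = Σ t(t+1)·PV / [P·(1+y)²] = 964,475.0794 / (29,054.0689 × 1.103550) = 30.08098.

30.081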